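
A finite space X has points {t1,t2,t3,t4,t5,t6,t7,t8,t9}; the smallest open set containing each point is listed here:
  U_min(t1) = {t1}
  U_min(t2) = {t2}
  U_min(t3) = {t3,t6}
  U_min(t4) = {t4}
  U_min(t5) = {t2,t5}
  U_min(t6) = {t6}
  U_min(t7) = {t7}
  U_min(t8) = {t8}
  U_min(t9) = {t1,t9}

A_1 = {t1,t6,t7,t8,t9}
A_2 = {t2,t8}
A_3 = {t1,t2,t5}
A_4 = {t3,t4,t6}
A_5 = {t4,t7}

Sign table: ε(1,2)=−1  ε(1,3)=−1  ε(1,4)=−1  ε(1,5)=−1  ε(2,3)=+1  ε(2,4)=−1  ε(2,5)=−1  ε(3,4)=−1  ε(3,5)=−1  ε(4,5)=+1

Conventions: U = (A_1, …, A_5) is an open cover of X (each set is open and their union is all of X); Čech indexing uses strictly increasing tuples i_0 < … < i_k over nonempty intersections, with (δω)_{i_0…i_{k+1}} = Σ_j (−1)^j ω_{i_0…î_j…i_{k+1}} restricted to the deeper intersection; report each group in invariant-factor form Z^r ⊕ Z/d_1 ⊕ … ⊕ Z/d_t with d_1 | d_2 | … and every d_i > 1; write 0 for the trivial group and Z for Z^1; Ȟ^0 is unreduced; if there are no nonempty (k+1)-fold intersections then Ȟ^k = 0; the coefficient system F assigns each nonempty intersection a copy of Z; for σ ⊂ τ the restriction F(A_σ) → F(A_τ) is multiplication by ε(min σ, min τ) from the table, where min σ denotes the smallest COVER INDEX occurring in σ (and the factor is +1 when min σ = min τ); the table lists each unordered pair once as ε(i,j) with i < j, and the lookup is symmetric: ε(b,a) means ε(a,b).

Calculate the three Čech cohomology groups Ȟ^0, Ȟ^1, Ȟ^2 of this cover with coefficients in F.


nerve simplices:
  A12={t8} A13={t1} A14={t6} A15={t7} A23={t2} A45={t4}
C dims 5,6; δ0: rk 4, SNF 1^4
degree 0: 5−4−0 = 1 → Ȟ^0 ≅ Z
degree 1: 6−0−4 = 2 → Ȟ^1 ≅ Z^2
degree 2: 0−0−0 = 0 → Ȟ^2 ≅ 0

Ȟ^0 ≅ Z, Ȟ^1 ≅ Z^2, Ȟ^2 ≅ 0


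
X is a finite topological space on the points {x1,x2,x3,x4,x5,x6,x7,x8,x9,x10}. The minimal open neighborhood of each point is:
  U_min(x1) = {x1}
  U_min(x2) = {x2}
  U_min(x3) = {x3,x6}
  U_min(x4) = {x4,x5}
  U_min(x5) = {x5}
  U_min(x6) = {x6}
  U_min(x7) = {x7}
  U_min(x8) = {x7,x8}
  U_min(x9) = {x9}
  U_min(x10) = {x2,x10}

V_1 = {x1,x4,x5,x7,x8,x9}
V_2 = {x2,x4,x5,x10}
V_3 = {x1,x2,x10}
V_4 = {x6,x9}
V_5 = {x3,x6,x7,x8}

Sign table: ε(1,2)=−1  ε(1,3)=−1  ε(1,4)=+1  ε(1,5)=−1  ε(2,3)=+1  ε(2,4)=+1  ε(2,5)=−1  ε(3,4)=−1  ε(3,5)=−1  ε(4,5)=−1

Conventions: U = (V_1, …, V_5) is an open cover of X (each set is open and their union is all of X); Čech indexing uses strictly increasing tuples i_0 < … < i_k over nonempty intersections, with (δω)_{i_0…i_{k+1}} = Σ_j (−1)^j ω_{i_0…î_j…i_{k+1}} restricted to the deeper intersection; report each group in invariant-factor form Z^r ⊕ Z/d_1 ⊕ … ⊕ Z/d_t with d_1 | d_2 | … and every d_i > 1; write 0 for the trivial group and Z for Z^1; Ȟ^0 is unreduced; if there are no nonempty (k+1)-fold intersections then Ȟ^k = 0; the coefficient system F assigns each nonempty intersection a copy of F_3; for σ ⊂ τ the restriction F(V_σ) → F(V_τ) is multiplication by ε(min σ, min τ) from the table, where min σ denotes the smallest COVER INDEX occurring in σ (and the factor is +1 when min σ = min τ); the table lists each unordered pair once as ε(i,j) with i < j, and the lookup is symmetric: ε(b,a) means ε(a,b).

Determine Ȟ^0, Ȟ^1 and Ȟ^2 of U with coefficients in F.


nonempty intersections:
  V12={x4,x5} V13={x1} V14={x9} V15={x7,x8} V23={x2,x10} V45={x6}
C dims 5,6; δ0: rk_F3 4
Ȟ^0: (5−4)−0=1 ⇒ Z/3
Ȟ^1: (6−0)−4=2 ⇒ Z/3 ⊕ Z/3
Ȟ^2: (0−0)−0=0 ⇒ 0

Ȟ^0 = Z/3, Ȟ^1 = Z/3 ⊕ Z/3 and Ȟ^2 = 0


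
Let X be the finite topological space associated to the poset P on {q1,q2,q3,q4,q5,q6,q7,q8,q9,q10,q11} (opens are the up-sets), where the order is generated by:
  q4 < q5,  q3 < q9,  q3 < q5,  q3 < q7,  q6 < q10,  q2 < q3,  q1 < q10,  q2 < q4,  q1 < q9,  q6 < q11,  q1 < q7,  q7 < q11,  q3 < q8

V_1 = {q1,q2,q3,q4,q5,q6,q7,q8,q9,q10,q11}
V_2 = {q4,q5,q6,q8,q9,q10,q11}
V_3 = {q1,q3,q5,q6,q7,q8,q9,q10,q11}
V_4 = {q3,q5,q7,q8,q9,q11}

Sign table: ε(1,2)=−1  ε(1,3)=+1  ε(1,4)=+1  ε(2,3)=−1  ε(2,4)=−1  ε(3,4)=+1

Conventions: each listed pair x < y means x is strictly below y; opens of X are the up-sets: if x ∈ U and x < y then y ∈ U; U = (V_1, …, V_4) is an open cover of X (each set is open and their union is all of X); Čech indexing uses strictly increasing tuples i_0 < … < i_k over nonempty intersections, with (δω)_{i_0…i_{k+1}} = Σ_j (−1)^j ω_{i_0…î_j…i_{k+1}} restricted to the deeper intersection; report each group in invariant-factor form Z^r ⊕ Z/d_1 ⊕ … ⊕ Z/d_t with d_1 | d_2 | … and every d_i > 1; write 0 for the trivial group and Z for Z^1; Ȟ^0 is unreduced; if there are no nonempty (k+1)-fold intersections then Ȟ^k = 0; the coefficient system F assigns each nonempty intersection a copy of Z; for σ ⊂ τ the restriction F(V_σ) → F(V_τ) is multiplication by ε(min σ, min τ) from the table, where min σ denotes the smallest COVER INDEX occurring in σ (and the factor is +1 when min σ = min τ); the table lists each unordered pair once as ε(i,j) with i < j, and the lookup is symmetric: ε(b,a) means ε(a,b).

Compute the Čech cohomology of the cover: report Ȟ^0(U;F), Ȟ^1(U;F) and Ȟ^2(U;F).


cover nerve:
  V12={q4,q5,q6,q8,q9,q10,q11} V13={q1,q3,q5,q6,q7,q8,q9,q10,q11} V14={q3,q5,q7,q8,q9,q11} V23={q5,q6,q8,q9,q10,q11} V24={q5,q8,q9,q11} V34={q3,q5,q7,q8,q9,q11}
  V123={q5,q6,q8,q9,q10,q11} V124={q5,q8,q9,q11} V134={q3,q5,q7,q8,q9,q11} V234={q5,q8,q9,q11}
  V1234={q5,q8,q9,q11}
C dims 4,6,4,1; δ0: rk 3, SNF 1^3; δ1: rk 3, SNF 1^3; δ2: rk 1, SNF 1^1
Ȟ^0: (4−3)−0=1 ⇒ Z
Ȟ^1: (6−3)−3=0 ⇒ 0
Ȟ^2: (4−1)−3=0 ⇒ 0

Ȟ^0(U;F) ≅ Z; Ȟ^1(U;F) ≅ 0; Ȟ^2(U;F) ≅ 0


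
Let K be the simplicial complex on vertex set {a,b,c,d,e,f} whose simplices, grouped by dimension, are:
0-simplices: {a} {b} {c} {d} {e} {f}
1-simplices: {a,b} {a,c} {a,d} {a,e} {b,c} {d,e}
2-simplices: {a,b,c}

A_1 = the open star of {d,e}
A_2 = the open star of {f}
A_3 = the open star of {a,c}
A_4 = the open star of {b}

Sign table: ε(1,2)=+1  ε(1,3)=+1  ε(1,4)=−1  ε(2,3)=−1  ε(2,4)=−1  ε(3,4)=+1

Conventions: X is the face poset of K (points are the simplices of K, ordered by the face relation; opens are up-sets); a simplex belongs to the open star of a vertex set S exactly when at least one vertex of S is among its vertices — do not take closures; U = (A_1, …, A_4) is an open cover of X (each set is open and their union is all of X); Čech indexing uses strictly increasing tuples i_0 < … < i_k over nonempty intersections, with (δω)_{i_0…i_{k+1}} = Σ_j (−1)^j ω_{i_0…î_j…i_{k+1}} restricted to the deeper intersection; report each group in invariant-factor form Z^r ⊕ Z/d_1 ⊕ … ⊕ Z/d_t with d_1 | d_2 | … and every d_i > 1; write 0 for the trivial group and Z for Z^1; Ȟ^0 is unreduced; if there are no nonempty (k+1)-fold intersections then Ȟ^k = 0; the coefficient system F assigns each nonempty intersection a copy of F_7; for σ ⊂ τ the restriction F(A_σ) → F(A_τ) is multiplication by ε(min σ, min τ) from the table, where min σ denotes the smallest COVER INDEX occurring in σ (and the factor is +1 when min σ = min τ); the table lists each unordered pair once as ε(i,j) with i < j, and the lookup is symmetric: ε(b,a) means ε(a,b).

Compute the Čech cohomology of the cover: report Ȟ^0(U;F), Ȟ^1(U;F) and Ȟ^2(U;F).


Ȟ^0 = Z/7 ⊕ Z/7,  Ȟ^1 = 0,  Ȟ^2 = 0

nerve of the cover:
  A1={{d},{e},{a,d},{a,e},{d,e}} A2={{f}} A3={{a},{c},{a,b},{a,c},{a,d},{a,e},{b,c},{a,b,c}} A4={{b},{a,b},{b,c},{a,b,c}}
  A13={{a,d},{a,e}} A34={{a,b},{b,c},{a,b,c}}
C dims 4,2; δ0: rk_F7 2
Ȟ^0 = (4 − 2) − 0 = 2, so Ȟ^0 ≅ Z/7 ⊕ Z/7
Ȟ^1 = (2 − 0) − 2 = 0, so Ȟ^1 ≅ 0
Ȟ^2 = (0 − 0) − 0 = 0, so Ȟ^2 ≅ 0


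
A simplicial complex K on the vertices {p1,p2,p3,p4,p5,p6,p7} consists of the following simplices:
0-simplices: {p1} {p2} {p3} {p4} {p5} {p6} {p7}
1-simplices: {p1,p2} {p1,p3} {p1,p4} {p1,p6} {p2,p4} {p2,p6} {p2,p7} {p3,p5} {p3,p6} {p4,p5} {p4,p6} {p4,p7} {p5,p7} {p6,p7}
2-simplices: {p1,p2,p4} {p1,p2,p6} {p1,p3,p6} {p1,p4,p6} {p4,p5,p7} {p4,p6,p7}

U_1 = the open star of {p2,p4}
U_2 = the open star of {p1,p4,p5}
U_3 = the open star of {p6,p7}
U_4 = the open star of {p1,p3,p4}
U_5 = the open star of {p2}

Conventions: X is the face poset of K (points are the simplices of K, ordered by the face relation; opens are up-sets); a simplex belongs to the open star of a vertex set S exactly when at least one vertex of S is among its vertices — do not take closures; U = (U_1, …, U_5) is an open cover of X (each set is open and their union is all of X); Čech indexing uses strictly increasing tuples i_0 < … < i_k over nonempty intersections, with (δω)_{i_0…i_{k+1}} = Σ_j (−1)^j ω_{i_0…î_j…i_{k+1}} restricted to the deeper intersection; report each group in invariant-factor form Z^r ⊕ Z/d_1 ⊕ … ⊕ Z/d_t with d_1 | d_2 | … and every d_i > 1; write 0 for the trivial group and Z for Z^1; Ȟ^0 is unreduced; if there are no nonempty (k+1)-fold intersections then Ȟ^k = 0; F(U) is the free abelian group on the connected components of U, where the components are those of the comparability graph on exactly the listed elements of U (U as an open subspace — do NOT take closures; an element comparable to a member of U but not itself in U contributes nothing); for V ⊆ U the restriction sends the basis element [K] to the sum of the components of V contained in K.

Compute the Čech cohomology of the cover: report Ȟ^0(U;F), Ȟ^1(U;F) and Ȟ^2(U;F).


Ȟ^0 ≅ Z, Ȟ^1 ≅ Z^2, Ȟ^2 ≅ 0

nonempty overlaps:
  U1={{p2},{p4},{p1,p2},{p1,p4},{p2,p4},{p2,p6},{p2,p7},{p4,p5},{p4,p6},{p4,p7},{p1,p2,p4},{p1,p2,p6},{p1,p4,p6},{p4,p5,p7},{p4,p6,p7}} U2={{p1},{p4},{p5},{p1,p2},{p1,p3},{p1,p4},{p1,p6},{p2,p4},{p3,p5},{p4,p5},{p4,p6},{p4,p7},{p5,p7},{p1,p2,p4},{p1,p2,p6},{p1,p3,p6},{p1,p4,p6},{p4,p5,p7},{p4,p6,p7}} U3={{p6},{p7},{p1,p6},{p2,p6},{p2,p7},{p3,p6},{p4,p6},{p4,p7},{p5,p7},{p6,p7},{p1,p2,p6},{p1,p3,p6},{p1,p4,p6},{p4,p5,p7},{p4,p6,p7}} U4={{p1},{p3},{p4},{p1,p2},{p1,p3},{p1,p4},{p1,p6},{p2,p4},{p3,p5},{p3,p6},{p4,p5},{p4,p6},{p4,p7},{p1,p2,p4},{p1,p2,p6},{p1,p3,p6},{p1,p4,p6},{p4,p5,p7},{p4,p6,p7}} U5={{p2},{p1,p2},{p2,p4},{p2,p6},{p2,p7},{p1,p2,p4},{p1,p2,p6}}
  U12={{p4},{p1,p2},{p1,p4},{p2,p4},{p4,p5},{p4,p6},{p4,p7},{p1,p2,p4},{p1,p2,p6},{p1,p4,p6},{p4,p5,p7},{p4,p6,p7}} U13={{p2,p6},{p2,p7},{p4,p6},{p4,p7},{p1,p2,p6},{p1,p4,p6},{p4,p5,p7},{p4,p6,p7}} U14={{p4},{p1,p2},{p1,p4},{p2,p4},{p4,p5},{p4,p6},{p4,p7},{p1,p2,p4},{p1,p2,p6},{p1,p4,p6},{p4,p5,p7},{p4,p6,p7}} U15={{p2},{p1,p2},{p2,p4},{p2,p6},{p2,p7},{p1,p2,p4},{p1,p2,p6}} U23={{p1,p6},{p4,p6},{p4,p7},{p5,p7},{p1,p2,p6},{p1,p3,p6},{p1,p4,p6},{p4,p5,p7},{p4,p6,p7}} U24={{p1},{p4},{p1,p2},{p1,p3},{p1,p4},{p1,p6},{p2,p4},{p3,p5},{p4,p5},{p4,p6},{p4,p7},{p1,p2,p4},{p1,p2,p6},{p1,p3,p6},{p1,p4,p6},{p4,p5,p7},{p4,p6,p7}} U25={{p1,p2},{p2,p4},{p1,p2,p4},{p1,p2,p6}} U34={{p1,p6},{p3,p6},{p4,p6},{p4,p7},{p1,p2,p6},{p1,p3,p6},{p1,p4,p6},{p4,p5,p7},{p4,p6,p7}} U35={{p2,p6},{p2,p7},{p1,p2,p6}} U45={{p1,p2},{p2,p4},{p1,p2,p4},{p1,p2,p6}}
  U123={{p4,p6},{p4,p7},{p1,p2,p6},{p1,p4,p6},{p4,p5,p7},{p4,p6,p7}} U124={{p4},{p1,p2},{p1,p4},{p2,p4},{p4,p5},{p4,p6},{p4,p7},{p1,p2,p4},{p1,p2,p6},{p1,p4,p6},{p4,p5,p7},{p4,p6,p7}} U125={{p1,p2},{p2,p4},{p1,p2,p4},{p1,p2,p6}} U134={{p4,p6},{p4,p7},{p1,p2,p6},{p1,p4,p6},{p4,p5,p7},{p4,p6,p7}} U135={{p2,p6},{p2,p7},{p1,p2,p6}} U145={{p1,p2},{p2,p4},{p1,p2,p4},{p1,p2,p6}} U234={{p1,p6},{p4,p6},{p4,p7},{p1,p2,p6},{p1,p3,p6},{p1,p4,p6},{p4,p5,p7},{p4,p6,p7}} U235={{p1,p2,p6}} U245={{p1,p2},{p2,p4},{p1,p2,p4},{p1,p2,p6}} U345={{p1,p2,p6}}
  U1234={{p4,p6},{p4,p7},{p1,p2,p6},{p1,p4,p6},{p4,p5,p7},{p4,p6,p7}} U1235={{p1,p2,p6}} U1245={{p1,p2},{p2,p4},{p1,p2,p4},{p1,p2,p6}} U1345={{p1,p2,p6}} U2345={{p1,p2,p6}}
  U12345={{p1,p2,p6}}
components per intersection:
  U1: {{p2},{p4},{p1,p2},{p1,p4},{p2,p4},{p2,p6},{p2,p7},{p4,p5},{p4,p6},{p4,p7},{p1,p2,p4},{p1,p2,p6},{p1,p4,p6},{p4,p5,p7},{p4,p6,p7}}
  U2: {{p1},{p4},{p5},{p1,p2},{p1,p3},{p1,p4},{p1,p6},{p2,p4},{p3,p5},{p4,p5},{p4,p6},{p4,p7},{p5,p7},{p1,p2,p4},{p1,p2,p6},{p1,p3,p6},{p1,p4,p6},{p4,p5,p7},{p4,p6,p7}}
  U3: {{p6},{p7},{p1,p6},{p2,p6},{p2,p7},{p3,p6},{p4,p6},{p4,p7},{p5,p7},{p6,p7},{p1,p2,p6},{p1,p3,p6},{p1,p4,p6},{p4,p5,p7},{p4,p6,p7}}
  U4: {{p1},{p3},{p4},{p1,p2},{p1,p3},{p1,p4},{p1,p6},{p2,p4},{p3,p5},{p3,p6},{p4,p5},{p4,p6},{p4,p7},{p1,p2,p4},{p1,p2,p6},{p1,p3,p6},{p1,p4,p6},{p4,p5,p7},{p4,p6,p7}}
  U5: {{p2},{p1,p2},{p2,p4},{p2,p6},{p2,p7},{p1,p2,p4},{p1,p2,p6}}
  U12: {{p4},{p1,p2},{p1,p4},{p2,p4},{p4,p5},{p4,p6},{p4,p7},{p1,p2,p4},{p1,p2,p6},{p1,p4,p6},{p4,p5,p7},{p4,p6,p7}}
  U13: {{p2,p6},{p1,p2,p6}} {{p2,p7}} {{p4,p6},{p4,p7},{p1,p4,p6},{p4,p5,p7},{p4,p6,p7}}
  U14: {{p4},{p1,p2},{p1,p4},{p2,p4},{p4,p5},{p4,p6},{p4,p7},{p1,p2,p4},{p1,p2,p6},{p1,p4,p6},{p4,p5,p7},{p4,p6,p7}}
  U15: {{p2},{p1,p2},{p2,p4},{p2,p6},{p2,p7},{p1,p2,p4},{p1,p2,p6}}
  U23: {{p1,p6},{p4,p6},{p4,p7},{p5,p7},{p1,p2,p6},{p1,p3,p6},{p1,p4,p6},{p4,p5,p7},{p4,p6,p7}}
  U24: {{p1},{p4},{p1,p2},{p1,p3},{p1,p4},{p1,p6},{p2,p4},{p4,p5},{p4,p6},{p4,p7},{p1,p2,p4},{p1,p2,p6},{p1,p3,p6},{p1,p4,p6},{p4,p5,p7},{p4,p6,p7}} {{p3,p5}}
  U25: {{p1,p2},{p2,p4},{p1,p2,p4},{p1,p2,p6}}
  U34: {{p1,p6},{p3,p6},{p4,p6},{p4,p7},{p1,p2,p6},{p1,p3,p6},{p1,p4,p6},{p4,p5,p7},{p4,p6,p7}}
  U35: {{p2,p6},{p1,p2,p6}} {{p2,p7}}
  U45: {{p1,p2},{p2,p4},{p1,p2,p4},{p1,p2,p6}}
  U123: {{p4,p6},{p4,p7},{p1,p4,p6},{p4,p5,p7},{p4,p6,p7}} {{p1,p2,p6}}
  U124: {{p4},{p1,p2},{p1,p4},{p2,p4},{p4,p5},{p4,p6},{p4,p7},{p1,p2,p4},{p1,p2,p6},{p1,p4,p6},{p4,p5,p7},{p4,p6,p7}}
  U125: {{p1,p2},{p2,p4},{p1,p2,p4},{p1,p2,p6}}
  U134: {{p4,p6},{p4,p7},{p1,p4,p6},{p4,p5,p7},{p4,p6,p7}} {{p1,p2,p6}}
  U135: {{p2,p6},{p1,p2,p6}} {{p2,p7}}
  U145: {{p1,p2},{p2,p4},{p1,p2,p4},{p1,p2,p6}}
  U234: {{p1,p6},{p4,p6},{p4,p7},{p1,p2,p6},{p1,p3,p6},{p1,p4,p6},{p4,p5,p7},{p4,p6,p7}}
  U235: {{p1,p2,p6}}
  U245: {{p1,p2},{p2,p4},{p1,p2,p4},{p1,p2,p6}}
  U345: {{p1,p2,p6}}
  U1234: {{p4,p6},{p4,p7},{p1,p4,p6},{p4,p5,p7},{p4,p6,p7}} {{p1,p2,p6}}
  U1235: {{p1,p2,p6}}
  U1245: {{p1,p2},{p2,p4},{p1,p2,p4},{p1,p2,p6}}
  U1345: {{p1,p2,p6}}
  U2345: {{p1,p2,p6}}
  U12345: {{p1,p2,p6}}
C dims 5,14,13,6; δ0: rk 4, SNF 1^4; δ1: rk 8, SNF 1^8; δ2: rk 5, SNF 1^5
degree 0: 5−4−0 = 1 → Ȟ^0 ≅ Z
degree 1: 14−8−4 = 2 → Ȟ^1 ≅ Z^2
degree 2: 13−5−8 = 0 → Ȟ^2 ≅ 0


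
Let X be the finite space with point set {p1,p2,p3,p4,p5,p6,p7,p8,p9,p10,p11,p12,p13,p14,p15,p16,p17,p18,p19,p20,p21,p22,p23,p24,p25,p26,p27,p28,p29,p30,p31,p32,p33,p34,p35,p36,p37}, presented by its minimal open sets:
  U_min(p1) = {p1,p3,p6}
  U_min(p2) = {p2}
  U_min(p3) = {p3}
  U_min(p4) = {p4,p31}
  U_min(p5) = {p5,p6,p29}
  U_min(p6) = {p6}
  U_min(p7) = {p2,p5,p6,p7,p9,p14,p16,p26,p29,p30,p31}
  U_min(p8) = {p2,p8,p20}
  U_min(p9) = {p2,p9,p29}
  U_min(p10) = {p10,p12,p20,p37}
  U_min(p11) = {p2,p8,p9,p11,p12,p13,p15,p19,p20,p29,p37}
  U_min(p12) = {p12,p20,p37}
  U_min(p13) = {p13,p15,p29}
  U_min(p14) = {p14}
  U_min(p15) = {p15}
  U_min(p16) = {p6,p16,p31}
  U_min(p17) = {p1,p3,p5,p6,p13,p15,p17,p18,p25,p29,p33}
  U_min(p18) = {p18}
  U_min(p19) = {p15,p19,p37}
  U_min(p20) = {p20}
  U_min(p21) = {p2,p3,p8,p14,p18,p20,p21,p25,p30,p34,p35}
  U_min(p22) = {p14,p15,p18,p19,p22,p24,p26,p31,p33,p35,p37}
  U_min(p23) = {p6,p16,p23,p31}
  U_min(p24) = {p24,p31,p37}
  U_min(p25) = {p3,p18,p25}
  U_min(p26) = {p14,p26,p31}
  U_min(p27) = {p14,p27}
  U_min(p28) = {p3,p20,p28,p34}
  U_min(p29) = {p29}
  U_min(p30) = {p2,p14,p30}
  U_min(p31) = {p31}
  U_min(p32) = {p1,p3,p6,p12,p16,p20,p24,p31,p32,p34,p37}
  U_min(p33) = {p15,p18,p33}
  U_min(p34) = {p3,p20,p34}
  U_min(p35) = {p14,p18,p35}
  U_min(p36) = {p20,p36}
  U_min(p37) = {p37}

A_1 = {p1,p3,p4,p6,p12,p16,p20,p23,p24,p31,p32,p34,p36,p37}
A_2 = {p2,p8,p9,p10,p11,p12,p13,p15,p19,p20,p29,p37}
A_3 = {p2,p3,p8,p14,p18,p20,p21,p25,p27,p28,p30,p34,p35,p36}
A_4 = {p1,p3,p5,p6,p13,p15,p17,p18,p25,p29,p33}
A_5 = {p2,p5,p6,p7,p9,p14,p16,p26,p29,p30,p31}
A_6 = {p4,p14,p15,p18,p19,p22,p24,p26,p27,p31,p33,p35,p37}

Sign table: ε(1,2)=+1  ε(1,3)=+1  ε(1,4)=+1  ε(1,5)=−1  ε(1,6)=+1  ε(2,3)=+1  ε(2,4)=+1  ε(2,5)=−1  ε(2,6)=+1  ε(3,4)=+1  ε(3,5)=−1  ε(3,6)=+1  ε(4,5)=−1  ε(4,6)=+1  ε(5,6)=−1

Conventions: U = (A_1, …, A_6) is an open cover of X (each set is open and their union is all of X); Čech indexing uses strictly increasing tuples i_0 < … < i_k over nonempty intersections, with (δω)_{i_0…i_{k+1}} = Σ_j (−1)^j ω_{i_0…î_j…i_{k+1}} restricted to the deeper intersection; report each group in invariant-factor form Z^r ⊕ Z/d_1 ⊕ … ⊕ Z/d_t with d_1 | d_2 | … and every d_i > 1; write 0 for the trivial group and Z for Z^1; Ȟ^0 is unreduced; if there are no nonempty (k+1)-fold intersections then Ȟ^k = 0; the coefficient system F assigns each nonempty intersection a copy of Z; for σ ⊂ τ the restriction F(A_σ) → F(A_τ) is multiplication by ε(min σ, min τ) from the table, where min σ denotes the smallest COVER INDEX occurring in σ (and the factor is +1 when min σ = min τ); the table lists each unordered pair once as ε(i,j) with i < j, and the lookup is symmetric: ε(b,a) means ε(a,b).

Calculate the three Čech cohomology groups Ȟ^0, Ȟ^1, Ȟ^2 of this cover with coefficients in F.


Ȟ^0 = Z; Ȟ^1 = 0; Ȟ^2 = Z/2

nerve simplices:
  A12={p12,p20,p37} A13={p3,p20,p34,p36} A14={p1,p3,p6} A15={p6,p16,p31} A16={p4,p24,p31,p37} A23={p2,p8,p20} A24={p13,p15,p29} A25={p2,p9,p29} A26={p15,p19,p37} A34={p3,p18,p25} A35={p2,p14,p30} A36={p14,p18,p27,p35} A45={p5,p6,p29} A46={p15,p18,p33} A56={p14,p26,p31}
  A123={p20} A126={p37} A134={p3} A145={p6} A156={p31} A235={p2} A245={p29} A246={p15} A346={p18} A356={p14}
C dims 6,15,10; δ0: rk 5, SNF 1^5; δ1: rk 10, SNF 1^9·2
degree 0: 6−5−0 = 1 → Ȟ^0 ≅ Z
degree 1: 15−10−5 = 0 → Ȟ^1 ≅ 0
degree 2: 10−0−10 = 0 plus torsion [2] → Ȟ^2 ≅ Z/2


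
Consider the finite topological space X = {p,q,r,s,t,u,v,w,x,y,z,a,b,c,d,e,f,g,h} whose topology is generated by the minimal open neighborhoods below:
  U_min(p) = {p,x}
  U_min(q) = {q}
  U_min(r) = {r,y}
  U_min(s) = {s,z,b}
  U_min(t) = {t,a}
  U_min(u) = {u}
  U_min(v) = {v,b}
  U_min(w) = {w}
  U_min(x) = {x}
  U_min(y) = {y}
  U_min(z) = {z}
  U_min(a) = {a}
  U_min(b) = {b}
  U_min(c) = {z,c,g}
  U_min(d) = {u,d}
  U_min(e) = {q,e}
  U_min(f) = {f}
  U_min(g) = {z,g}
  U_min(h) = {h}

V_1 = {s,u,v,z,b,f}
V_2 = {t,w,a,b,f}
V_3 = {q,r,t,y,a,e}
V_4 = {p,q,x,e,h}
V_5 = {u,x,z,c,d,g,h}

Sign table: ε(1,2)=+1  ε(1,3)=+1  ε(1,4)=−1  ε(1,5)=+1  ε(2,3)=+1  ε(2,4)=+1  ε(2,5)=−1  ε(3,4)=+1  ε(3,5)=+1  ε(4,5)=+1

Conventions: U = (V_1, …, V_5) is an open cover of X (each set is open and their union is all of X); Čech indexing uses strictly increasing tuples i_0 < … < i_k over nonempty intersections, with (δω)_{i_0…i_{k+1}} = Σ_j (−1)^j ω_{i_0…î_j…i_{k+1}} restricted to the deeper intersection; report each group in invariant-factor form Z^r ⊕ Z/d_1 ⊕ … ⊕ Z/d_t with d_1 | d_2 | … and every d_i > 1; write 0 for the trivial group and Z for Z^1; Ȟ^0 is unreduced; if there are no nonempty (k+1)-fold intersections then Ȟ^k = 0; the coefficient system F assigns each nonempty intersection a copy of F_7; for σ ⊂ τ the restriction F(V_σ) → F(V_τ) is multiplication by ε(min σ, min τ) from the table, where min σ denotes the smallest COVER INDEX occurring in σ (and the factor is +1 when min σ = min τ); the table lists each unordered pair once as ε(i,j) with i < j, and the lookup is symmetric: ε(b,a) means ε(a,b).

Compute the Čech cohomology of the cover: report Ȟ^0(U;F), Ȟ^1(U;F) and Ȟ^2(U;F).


nerve of the cover:
  V12={b,f} V15={u,z} V23={t,a} V34={q,e} V45={x,h}
C dims 5,5; δ0: rk_F7 4
Ȟ^0 = (5 − 4) − 0 = 1, so Ȟ^0 ≅ Z/7
Ȟ^1 = (5 − 0) − 4 = 1, so Ȟ^1 ≅ Z/7
Ȟ^2 = (0 − 0) − 0 = 0, so Ȟ^2 ≅ 0

Ȟ^0 ≅ Z/7, Ȟ^1 ≅ Z/7, Ȟ^2 ≅ 0


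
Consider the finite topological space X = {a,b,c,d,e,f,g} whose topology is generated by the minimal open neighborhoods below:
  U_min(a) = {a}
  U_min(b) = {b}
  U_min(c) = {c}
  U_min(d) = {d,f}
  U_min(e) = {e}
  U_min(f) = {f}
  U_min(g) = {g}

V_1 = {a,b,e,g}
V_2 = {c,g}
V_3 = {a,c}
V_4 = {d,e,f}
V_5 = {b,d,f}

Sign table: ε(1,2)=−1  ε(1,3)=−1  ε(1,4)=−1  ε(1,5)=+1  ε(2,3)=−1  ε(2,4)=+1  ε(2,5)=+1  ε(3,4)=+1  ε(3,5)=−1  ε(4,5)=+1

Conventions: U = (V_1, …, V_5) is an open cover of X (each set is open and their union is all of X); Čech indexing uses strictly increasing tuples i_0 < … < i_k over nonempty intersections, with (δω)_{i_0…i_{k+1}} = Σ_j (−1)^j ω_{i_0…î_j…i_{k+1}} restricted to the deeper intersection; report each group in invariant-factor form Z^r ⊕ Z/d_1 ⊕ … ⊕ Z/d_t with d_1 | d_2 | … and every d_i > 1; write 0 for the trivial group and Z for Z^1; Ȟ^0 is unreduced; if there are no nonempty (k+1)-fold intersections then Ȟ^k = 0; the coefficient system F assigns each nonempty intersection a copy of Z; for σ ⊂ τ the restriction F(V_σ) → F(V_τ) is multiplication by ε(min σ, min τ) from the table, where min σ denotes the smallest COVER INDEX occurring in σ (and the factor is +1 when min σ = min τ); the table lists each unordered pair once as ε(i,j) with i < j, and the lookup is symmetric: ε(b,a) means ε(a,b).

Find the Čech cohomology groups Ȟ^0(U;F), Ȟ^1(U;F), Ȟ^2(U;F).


Ȟ^0(U;F) ≅ 0, Ȟ^1(U;F) ≅ Z ⊕ Z/2 and Ȟ^2(U;F) ≅ 0

nonempty overlaps:
  V12={g} V13={a} V14={e} V15={b} V23={c} V45={d,f}
C dims 5,6; δ0: rk 5, SNF 1^4·2
degree 0: 5−5−0 = 0 → Ȟ^0 ≅ 0
degree 1: 6−0−5 = 1 plus torsion [2] → Ȟ^1 ≅ Z ⊕ Z/2
degree 2: 0−0−0 = 0 → Ȟ^2 ≅ 0


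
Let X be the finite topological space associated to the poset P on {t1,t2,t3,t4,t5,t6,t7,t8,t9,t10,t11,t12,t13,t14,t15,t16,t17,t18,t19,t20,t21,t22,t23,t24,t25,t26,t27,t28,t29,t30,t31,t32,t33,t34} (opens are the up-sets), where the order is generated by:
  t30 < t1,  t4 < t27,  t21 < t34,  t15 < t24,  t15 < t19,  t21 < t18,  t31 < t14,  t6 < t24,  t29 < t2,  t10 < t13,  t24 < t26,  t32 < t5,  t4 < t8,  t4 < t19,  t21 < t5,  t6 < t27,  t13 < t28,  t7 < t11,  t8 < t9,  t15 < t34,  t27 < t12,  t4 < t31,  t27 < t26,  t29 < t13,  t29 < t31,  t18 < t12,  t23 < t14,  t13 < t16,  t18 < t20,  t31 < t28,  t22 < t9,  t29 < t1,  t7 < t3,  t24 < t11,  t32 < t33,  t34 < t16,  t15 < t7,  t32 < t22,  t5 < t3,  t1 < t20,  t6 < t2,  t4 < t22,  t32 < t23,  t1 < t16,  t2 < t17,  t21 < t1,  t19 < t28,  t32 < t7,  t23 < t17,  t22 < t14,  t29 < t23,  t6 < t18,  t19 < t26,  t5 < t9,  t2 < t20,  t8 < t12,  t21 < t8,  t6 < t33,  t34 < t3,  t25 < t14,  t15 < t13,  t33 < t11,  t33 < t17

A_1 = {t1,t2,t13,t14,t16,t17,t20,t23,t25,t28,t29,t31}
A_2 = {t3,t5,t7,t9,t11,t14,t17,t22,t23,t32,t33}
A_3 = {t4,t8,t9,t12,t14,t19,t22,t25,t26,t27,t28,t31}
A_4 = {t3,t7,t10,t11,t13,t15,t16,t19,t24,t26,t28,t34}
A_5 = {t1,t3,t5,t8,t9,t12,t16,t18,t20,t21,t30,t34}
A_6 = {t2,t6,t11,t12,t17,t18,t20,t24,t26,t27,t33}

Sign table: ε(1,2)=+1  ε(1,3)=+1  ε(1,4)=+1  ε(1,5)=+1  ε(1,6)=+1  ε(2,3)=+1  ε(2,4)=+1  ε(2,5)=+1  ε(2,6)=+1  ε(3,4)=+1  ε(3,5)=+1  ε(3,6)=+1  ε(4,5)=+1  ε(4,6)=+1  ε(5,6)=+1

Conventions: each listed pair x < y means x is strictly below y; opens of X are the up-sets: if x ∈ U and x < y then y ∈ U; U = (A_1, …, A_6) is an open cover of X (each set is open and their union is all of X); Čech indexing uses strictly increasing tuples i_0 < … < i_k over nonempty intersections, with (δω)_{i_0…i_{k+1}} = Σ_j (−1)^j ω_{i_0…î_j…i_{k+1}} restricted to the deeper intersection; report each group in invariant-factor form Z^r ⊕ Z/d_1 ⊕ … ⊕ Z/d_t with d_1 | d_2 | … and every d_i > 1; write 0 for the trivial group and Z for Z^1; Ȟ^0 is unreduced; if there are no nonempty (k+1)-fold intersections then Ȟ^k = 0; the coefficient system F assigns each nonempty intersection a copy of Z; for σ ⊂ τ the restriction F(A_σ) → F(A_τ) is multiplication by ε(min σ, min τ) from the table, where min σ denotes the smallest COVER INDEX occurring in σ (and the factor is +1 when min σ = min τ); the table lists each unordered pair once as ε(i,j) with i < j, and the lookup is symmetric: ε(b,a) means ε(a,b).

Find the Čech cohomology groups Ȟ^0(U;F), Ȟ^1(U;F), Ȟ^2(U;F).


Ȟ^0(U;F) ≅ Z; Ȟ^1(U;F) ≅ 0; Ȟ^2(U;F) ≅ Z/2

nerve of the cover:
  A12={t14,t17,t23} A13={t14,t25,t28,t31} A14={t13,t16,t28} A15={t1,t16,t20} A16={t2,t17,t20} A23={t9,t14,t22} A24={t3,t7,t11} A25={t3,t5,t9} A26={t11,t17,t33} A34={t19,t26,t28} A35={t8,t9,t12} A36={t12,t26,t27} A45={t3,t16,t34} A46={t11,t24,t26} A56={t12,t18,t20}
  A123={t14} A126={t17} A134={t28} A145={t16} A156={t20} A235={t9} A245={t3} A246={t11} A346={t26} A356={t12}
C dims 6,15,10; δ0: rk 5, SNF 1^5; δ1: rk 10, SNF 1^9·2
Ȟ^0 = (6 − 5) − 0 = 1, so Ȟ^0 ≅ Z
Ȟ^1 = (15 − 10) − 5 = 0, so Ȟ^1 ≅ 0
Ȟ^2 = (10 − 0) − 10 = 0 plus torsion [2], so Ȟ^2 ≅ Z/2


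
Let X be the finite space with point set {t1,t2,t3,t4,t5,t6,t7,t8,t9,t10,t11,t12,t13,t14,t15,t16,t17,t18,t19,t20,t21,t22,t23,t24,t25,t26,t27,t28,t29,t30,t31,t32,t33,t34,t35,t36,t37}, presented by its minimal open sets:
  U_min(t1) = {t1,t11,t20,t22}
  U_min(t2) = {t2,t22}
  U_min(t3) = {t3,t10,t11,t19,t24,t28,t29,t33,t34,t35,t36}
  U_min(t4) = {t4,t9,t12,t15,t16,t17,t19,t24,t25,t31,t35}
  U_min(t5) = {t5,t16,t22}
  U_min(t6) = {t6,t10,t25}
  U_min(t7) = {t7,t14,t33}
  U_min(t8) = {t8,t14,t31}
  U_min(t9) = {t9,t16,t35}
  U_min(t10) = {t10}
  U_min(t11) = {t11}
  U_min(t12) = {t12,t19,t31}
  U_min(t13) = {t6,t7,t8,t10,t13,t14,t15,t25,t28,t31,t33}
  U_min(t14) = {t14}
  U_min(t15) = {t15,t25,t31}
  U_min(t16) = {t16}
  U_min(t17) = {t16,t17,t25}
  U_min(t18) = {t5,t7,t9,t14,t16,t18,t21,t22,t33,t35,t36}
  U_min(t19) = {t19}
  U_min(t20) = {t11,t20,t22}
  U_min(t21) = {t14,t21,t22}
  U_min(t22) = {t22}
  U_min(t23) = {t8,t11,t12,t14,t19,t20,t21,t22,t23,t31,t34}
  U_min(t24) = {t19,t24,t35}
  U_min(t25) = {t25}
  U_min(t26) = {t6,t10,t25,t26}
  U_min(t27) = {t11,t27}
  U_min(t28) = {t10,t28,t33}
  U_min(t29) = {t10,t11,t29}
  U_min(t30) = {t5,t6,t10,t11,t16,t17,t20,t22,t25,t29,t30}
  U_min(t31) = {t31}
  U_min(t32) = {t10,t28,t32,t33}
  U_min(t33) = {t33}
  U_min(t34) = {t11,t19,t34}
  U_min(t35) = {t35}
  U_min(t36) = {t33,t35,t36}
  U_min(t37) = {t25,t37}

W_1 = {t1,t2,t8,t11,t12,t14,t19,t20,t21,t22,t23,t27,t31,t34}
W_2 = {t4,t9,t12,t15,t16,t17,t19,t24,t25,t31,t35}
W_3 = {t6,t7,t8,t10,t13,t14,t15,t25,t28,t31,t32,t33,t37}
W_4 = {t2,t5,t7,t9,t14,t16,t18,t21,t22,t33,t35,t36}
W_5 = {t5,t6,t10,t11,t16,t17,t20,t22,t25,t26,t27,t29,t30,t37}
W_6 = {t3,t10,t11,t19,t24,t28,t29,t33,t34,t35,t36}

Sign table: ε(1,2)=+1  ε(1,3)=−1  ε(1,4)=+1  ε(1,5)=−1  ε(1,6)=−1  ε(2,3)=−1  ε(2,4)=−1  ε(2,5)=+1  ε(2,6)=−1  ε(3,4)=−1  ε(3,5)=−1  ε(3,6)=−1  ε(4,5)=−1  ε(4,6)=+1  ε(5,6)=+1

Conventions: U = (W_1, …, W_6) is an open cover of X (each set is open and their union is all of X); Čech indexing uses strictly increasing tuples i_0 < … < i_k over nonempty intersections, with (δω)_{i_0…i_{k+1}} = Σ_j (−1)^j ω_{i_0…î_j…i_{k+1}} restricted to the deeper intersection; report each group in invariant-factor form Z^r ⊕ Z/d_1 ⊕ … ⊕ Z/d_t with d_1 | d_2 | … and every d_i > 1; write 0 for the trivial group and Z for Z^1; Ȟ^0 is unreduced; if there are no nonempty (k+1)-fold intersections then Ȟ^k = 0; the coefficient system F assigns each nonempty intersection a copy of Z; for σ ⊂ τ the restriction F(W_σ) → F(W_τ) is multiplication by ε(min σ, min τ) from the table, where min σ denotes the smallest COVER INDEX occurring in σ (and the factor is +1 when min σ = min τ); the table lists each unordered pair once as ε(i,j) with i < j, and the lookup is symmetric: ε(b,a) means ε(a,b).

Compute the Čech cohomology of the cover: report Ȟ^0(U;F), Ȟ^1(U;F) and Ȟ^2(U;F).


intersection data:
  W12={t12,t19,t31} W13={t8,t14,t31} W14={t2,t14,t21,t22} W15={t11,t20,t22,t27} W16={t11,t19,t34} W23={t15,t25,t31} W24={t9,t16,t35} W25={t16,t17,t25} W26={t19,t24,t35} W34={t7,t14,t33} W35={t6,t10,t25,t37} W36={t10,t28,t33} W45={t5,t16,t22} W46={t33,t35,t36} W56={t10,t11,t29}
  W123={t31} W126={t19} W134={t14} W145={t22} W156={t11} W235={t25} W245={t16} W246={t35} W346={t33} W356={t10}
C dims 6,15,10; δ0: rk 6, SNF 1^5·2; δ1: rk 9, SNF 1^9
Ȟ^0 = (6 − 6) − 0 = 0, so Ȟ^0 ≅ 0
Ȟ^1 = (15 − 9) − 6 = 0 plus torsion [2], so Ȟ^1 ≅ Z/2
Ȟ^2 = (10 − 0) − 9 = 1, so Ȟ^2 ≅ Z

Ȟ^0 ≅ 0, Ȟ^1 ≅ Z/2 and Ȟ^2 ≅ Z


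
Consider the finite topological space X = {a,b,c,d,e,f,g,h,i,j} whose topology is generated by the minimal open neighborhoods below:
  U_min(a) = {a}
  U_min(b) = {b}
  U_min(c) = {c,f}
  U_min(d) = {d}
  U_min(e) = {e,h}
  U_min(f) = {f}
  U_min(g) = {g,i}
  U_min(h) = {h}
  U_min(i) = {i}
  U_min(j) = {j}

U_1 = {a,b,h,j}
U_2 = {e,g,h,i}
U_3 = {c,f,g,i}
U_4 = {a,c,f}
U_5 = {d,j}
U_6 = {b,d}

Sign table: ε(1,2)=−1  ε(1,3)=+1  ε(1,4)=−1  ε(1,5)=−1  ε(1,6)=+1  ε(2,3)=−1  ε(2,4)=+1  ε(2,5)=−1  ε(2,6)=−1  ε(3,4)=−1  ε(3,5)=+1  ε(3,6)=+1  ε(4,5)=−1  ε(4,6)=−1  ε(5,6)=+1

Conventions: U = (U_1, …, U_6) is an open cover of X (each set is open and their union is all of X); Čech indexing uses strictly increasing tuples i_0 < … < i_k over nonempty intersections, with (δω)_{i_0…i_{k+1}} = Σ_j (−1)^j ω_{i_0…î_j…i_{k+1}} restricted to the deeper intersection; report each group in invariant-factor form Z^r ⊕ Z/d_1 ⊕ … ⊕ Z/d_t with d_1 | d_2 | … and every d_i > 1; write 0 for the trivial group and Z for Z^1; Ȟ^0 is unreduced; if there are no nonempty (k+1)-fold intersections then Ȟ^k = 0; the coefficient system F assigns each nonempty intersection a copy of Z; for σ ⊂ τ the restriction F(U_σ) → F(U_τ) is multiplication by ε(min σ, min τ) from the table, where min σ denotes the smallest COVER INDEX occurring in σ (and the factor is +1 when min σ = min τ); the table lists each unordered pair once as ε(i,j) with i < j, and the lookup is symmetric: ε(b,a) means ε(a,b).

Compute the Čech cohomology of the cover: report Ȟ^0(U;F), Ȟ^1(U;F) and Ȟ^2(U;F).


Ȟ^0 ≅ 0,  Ȟ^1 ≅ Z ⊕ Z/2,  Ȟ^2 ≅ 0

nerve of the cover:
  U12={h} U14={a} U15={j} U16={b} U23={g,i} U34={c,f} U56={d}
C dims 6,7; δ0: rk 6, SNF 1^5·2
Ȟ^0 = (6 − 6) − 0 = 0, so Ȟ^0 ≅ 0
Ȟ^1 = (7 − 0) − 6 = 1 plus torsion [2], so Ȟ^1 ≅ Z ⊕ Z/2
Ȟ^2 = (0 − 0) − 0 = 0, so Ȟ^2 ≅ 0


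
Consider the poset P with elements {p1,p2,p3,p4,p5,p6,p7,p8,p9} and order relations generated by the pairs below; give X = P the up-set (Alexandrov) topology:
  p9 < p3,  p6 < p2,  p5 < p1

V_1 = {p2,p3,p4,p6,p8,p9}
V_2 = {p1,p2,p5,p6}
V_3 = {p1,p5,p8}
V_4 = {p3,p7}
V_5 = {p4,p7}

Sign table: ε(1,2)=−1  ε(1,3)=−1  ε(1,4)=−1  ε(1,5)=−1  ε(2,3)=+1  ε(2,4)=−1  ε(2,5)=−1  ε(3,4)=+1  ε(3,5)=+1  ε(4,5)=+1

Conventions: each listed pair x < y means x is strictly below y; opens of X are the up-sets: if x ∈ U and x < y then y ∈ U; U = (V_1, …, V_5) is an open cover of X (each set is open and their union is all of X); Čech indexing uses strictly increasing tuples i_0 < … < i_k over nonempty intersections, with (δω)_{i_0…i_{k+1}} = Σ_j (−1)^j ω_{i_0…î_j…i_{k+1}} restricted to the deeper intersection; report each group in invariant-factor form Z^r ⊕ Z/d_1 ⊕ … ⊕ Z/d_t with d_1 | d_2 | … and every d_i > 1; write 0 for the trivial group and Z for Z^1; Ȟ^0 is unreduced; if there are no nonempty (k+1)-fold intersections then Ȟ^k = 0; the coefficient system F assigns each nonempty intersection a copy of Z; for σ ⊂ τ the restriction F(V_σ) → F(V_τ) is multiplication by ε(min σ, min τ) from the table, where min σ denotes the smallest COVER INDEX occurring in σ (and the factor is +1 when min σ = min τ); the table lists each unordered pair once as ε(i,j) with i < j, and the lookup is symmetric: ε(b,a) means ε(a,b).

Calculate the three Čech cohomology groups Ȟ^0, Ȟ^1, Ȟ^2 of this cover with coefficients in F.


cover nerve:
  V12={p2,p6} V13={p8} V14={p3} V15={p4} V23={p1,p5} V45={p7}
C dims 5,6; δ0: rk 4, SNF 1^4
Ȟ^0: (5−4)−0=1 ⇒ Z
Ȟ^1: (6−0)−4=2 ⇒ Z^2
Ȟ^2: (0−0)−0=0 ⇒ 0

Ȟ^0 = Z,  Ȟ^1 = Z^2,  Ȟ^2 = 0


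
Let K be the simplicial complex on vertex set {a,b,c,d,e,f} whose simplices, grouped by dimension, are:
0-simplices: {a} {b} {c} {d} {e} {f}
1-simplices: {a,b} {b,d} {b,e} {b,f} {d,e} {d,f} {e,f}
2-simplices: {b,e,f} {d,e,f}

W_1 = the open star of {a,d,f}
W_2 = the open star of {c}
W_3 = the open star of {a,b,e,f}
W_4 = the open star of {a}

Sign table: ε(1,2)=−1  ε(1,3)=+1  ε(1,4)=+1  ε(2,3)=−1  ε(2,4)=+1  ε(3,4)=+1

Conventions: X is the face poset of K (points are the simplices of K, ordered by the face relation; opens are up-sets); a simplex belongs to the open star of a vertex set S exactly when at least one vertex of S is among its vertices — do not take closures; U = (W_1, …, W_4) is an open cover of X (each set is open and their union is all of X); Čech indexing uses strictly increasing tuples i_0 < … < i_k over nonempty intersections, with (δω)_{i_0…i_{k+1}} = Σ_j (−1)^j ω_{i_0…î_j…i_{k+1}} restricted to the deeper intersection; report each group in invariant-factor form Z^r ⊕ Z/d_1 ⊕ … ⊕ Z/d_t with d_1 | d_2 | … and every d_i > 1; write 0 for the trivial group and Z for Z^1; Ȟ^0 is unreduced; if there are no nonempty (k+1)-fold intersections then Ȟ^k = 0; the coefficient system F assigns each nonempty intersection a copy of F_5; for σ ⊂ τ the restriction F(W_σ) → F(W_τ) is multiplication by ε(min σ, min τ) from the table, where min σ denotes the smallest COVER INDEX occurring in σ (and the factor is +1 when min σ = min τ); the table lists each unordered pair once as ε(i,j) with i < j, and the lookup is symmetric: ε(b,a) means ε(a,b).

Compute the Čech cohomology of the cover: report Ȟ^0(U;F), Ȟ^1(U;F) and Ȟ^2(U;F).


Ȟ^0(U;F) ≅ Z/5 ⊕ Z/5; Ȟ^1(U;F) ≅ 0; Ȟ^2(U;F) ≅ 0

nonempty intersections:
  W1={{a},{d},{f},{a,b},{b,d},{b,f},{d,e},{d,f},{e,f},{b,e,f},{d,e,f}} W2={{c}} W3={{a},{b},{e},{f},{a,b},{b,d},{b,e},{b,f},{d,e},{d,f},{e,f},{b,e,f},{d,e,f}} W4={{a},{a,b}}
  W13={{a},{f},{a,b},{b,d},{b,f},{d,e},{d,f},{e,f},{b,e,f},{d,e,f}} W14={{a},{a,b}} W34={{a},{a,b}}
  W134={{a},{a,b}}
C dims 4,3,1; δ0: rk_F5 2; δ1: rk_F5 1
Ȟ^0: (4−2)−0=2 ⇒ Z/5 ⊕ Z/5
Ȟ^1: (3−1)−2=0 ⇒ 0
Ȟ^2: (1−0)−1=0 ⇒ 0


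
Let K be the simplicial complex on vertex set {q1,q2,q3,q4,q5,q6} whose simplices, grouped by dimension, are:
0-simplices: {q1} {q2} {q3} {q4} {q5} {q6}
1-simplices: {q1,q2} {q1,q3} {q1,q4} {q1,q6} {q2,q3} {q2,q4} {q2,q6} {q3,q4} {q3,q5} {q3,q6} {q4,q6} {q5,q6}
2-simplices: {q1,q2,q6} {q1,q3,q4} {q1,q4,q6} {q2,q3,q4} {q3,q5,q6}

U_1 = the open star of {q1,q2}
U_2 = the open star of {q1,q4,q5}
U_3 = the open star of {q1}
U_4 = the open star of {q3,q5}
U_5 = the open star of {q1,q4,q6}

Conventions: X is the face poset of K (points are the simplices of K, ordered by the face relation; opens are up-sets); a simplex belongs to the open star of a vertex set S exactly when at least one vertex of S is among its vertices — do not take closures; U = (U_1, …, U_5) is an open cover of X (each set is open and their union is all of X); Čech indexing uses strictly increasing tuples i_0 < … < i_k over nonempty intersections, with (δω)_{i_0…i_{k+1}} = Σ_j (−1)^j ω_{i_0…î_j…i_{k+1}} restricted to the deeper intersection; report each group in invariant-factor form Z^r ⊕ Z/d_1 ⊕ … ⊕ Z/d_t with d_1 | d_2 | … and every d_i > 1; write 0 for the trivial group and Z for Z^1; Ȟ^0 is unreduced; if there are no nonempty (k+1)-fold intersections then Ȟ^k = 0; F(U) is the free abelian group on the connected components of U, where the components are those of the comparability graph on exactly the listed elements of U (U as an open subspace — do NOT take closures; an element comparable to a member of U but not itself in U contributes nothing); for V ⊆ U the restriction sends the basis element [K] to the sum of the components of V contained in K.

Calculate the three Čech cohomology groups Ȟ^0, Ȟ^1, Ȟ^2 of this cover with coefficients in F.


Ȟ^0 ≅ Z,  Ȟ^1 ≅ Z^2,  Ȟ^2 ≅ 0

intersection data:
  U1={{q1},{q2},{q1,q2},{q1,q3},{q1,q4},{q1,q6},{q2,q3},{q2,q4},{q2,q6},{q1,q2,q6},{q1,q3,q4},{q1,q4,q6},{q2,q3,q4}} U2={{q1},{q4},{q5},{q1,q2},{q1,q3},{q1,q4},{q1,q6},{q2,q4},{q3,q4},{q3,q5},{q4,q6},{q5,q6},{q1,q2,q6},{q1,q3,q4},{q1,q4,q6},{q2,q3,q4},{q3,q5,q6}} U3={{q1},{q1,q2},{q1,q3},{q1,q4},{q1,q6},{q1,q2,q6},{q1,q3,q4},{q1,q4,q6}} U4={{q3},{q5},{q1,q3},{q2,q3},{q3,q4},{q3,q5},{q3,q6},{q5,q6},{q1,q3,q4},{q2,q3,q4},{q3,q5,q6}} U5={{q1},{q4},{q6},{q1,q2},{q1,q3},{q1,q4},{q1,q6},{q2,q4},{q2,q6},{q3,q4},{q3,q6},{q4,q6},{q5,q6},{q1,q2,q6},{q1,q3,q4},{q1,q4,q6},{q2,q3,q4},{q3,q5,q6}}
  U12={{q1},{q1,q2},{q1,q3},{q1,q4},{q1,q6},{q2,q4},{q1,q2,q6},{q1,q3,q4},{q1,q4,q6},{q2,q3,q4}} U13={{q1},{q1,q2},{q1,q3},{q1,q4},{q1,q6},{q1,q2,q6},{q1,q3,q4},{q1,q4,q6}} U14={{q1,q3},{q2,q3},{q1,q3,q4},{q2,q3,q4}} U15={{q1},{q1,q2},{q1,q3},{q1,q4},{q1,q6},{q2,q4},{q2,q6},{q1,q2,q6},{q1,q3,q4},{q1,q4,q6},{q2,q3,q4}} U23={{q1},{q1,q2},{q1,q3},{q1,q4},{q1,q6},{q1,q2,q6},{q1,q3,q4},{q1,q4,q6}} U24={{q5},{q1,q3},{q3,q4},{q3,q5},{q5,q6},{q1,q3,q4},{q2,q3,q4},{q3,q5,q6}} U25={{q1},{q4},{q1,q2},{q1,q3},{q1,q4},{q1,q6},{q2,q4},{q3,q4},{q4,q6},{q5,q6},{q1,q2,q6},{q1,q3,q4},{q1,q4,q6},{q2,q3,q4},{q3,q5,q6}} U34={{q1,q3},{q1,q3,q4}} U35={{q1},{q1,q2},{q1,q3},{q1,q4},{q1,q6},{q1,q2,q6},{q1,q3,q4},{q1,q4,q6}} U45={{q1,q3},{q3,q4},{q3,q6},{q5,q6},{q1,q3,q4},{q2,q3,q4},{q3,q5,q6}}
  U123={{q1},{q1,q2},{q1,q3},{q1,q4},{q1,q6},{q1,q2,q6},{q1,q3,q4},{q1,q4,q6}} U124={{q1,q3},{q1,q3,q4},{q2,q3,q4}} U125={{q1},{q1,q2},{q1,q3},{q1,q4},{q1,q6},{q2,q4},{q1,q2,q6},{q1,q3,q4},{q1,q4,q6},{q2,q3,q4}} U134={{q1,q3},{q1,q3,q4}} U135={{q1},{q1,q2},{q1,q3},{q1,q4},{q1,q6},{q1,q2,q6},{q1,q3,q4},{q1,q4,q6}} U145={{q1,q3},{q1,q3,q4},{q2,q3,q4}} U234={{q1,q3},{q1,q3,q4}} U235={{q1},{q1,q2},{q1,q3},{q1,q4},{q1,q6},{q1,q2,q6},{q1,q3,q4},{q1,q4,q6}} U245={{q1,q3},{q3,q4},{q5,q6},{q1,q3,q4},{q2,q3,q4},{q3,q5,q6}} U345={{q1,q3},{q1,q3,q4}}
  U1234={{q1,q3},{q1,q3,q4}} U1235={{q1},{q1,q2},{q1,q3},{q1,q4},{q1,q6},{q1,q2,q6},{q1,q3,q4},{q1,q4,q6}} U1245={{q1,q3},{q1,q3,q4},{q2,q3,q4}} U1345={{q1,q3},{q1,q3,q4}} U2345={{q1,q3},{q1,q3,q4}}
  U12345={{q1,q3},{q1,q3,q4}}
components per intersection:
  U1: {{q1},{q2},{q1,q2},{q1,q3},{q1,q4},{q1,q6},{q2,q3},{q2,q4},{q2,q6},{q1,q2,q6},{q1,q3,q4},{q1,q4,q6},{q2,q3,q4}}
  U2: {{q1},{q4},{q1,q2},{q1,q3},{q1,q4},{q1,q6},{q2,q4},{q3,q4},{q4,q6},{q1,q2,q6},{q1,q3,q4},{q1,q4,q6},{q2,q3,q4}} {{q5},{q3,q5},{q5,q6},{q3,q5,q6}}
  U3: {{q1},{q1,q2},{q1,q3},{q1,q4},{q1,q6},{q1,q2,q6},{q1,q3,q4},{q1,q4,q6}}
  U4: {{q3},{q5},{q1,q3},{q2,q3},{q3,q4},{q3,q5},{q3,q6},{q5,q6},{q1,q3,q4},{q2,q3,q4},{q3,q5,q6}}
  U5: {{q1},{q4},{q6},{q1,q2},{q1,q3},{q1,q4},{q1,q6},{q2,q4},{q2,q6},{q3,q4},{q3,q6},{q4,q6},{q5,q6},{q1,q2,q6},{q1,q3,q4},{q1,q4,q6},{q2,q3,q4},{q3,q5,q6}}
  U12: {{q1},{q1,q2},{q1,q3},{q1,q4},{q1,q6},{q1,q2,q6},{q1,q3,q4},{q1,q4,q6}} {{q2,q4},{q2,q3,q4}}
  U13: {{q1},{q1,q2},{q1,q3},{q1,q4},{q1,q6},{q1,q2,q6},{q1,q3,q4},{q1,q4,q6}}
  U14: {{q1,q3},{q1,q3,q4}} {{q2,q3},{q2,q3,q4}}
  U15: {{q1},{q1,q2},{q1,q3},{q1,q4},{q1,q6},{q2,q6},{q1,q2,q6},{q1,q3,q4},{q1,q4,q6}} {{q2,q4},{q2,q3,q4}}
  U23: {{q1},{q1,q2},{q1,q3},{q1,q4},{q1,q6},{q1,q2,q6},{q1,q3,q4},{q1,q4,q6}}
  U24: {{q5},{q3,q5},{q5,q6},{q3,q5,q6}} {{q1,q3},{q3,q4},{q1,q3,q4},{q2,q3,q4}}
  U25: {{q1},{q4},{q1,q2},{q1,q3},{q1,q4},{q1,q6},{q2,q4},{q3,q4},{q4,q6},{q1,q2,q6},{q1,q3,q4},{q1,q4,q6},{q2,q3,q4}} {{q5,q6},{q3,q5,q6}}
  U34: {{q1,q3},{q1,q3,q4}}
  U35: {{q1},{q1,q2},{q1,q3},{q1,q4},{q1,q6},{q1,q2,q6},{q1,q3,q4},{q1,q4,q6}}
  U45: {{q1,q3},{q3,q4},{q1,q3,q4},{q2,q3,q4}} {{q3,q6},{q5,q6},{q3,q5,q6}}
  U123: {{q1},{q1,q2},{q1,q3},{q1,q4},{q1,q6},{q1,q2,q6},{q1,q3,q4},{q1,q4,q6}}
  U124: {{q1,q3},{q1,q3,q4}} {{q2,q3,q4}}
  U125: {{q1},{q1,q2},{q1,q3},{q1,q4},{q1,q6},{q1,q2,q6},{q1,q3,q4},{q1,q4,q6}} {{q2,q4},{q2,q3,q4}}
  U134: {{q1,q3},{q1,q3,q4}}
  U135: {{q1},{q1,q2},{q1,q3},{q1,q4},{q1,q6},{q1,q2,q6},{q1,q3,q4},{q1,q4,q6}}
  U145: {{q1,q3},{q1,q3,q4}} {{q2,q3,q4}}
  U234: {{q1,q3},{q1,q3,q4}}
  U235: {{q1},{q1,q2},{q1,q3},{q1,q4},{q1,q6},{q1,q2,q6},{q1,q3,q4},{q1,q4,q6}}
  U245: {{q1,q3},{q3,q4},{q1,q3,q4},{q2,q3,q4}} {{q5,q6},{q3,q5,q6}}
  U345: {{q1,q3},{q1,q3,q4}}
  U1234: {{q1,q3},{q1,q3,q4}}
  U1235: {{q1},{q1,q2},{q1,q3},{q1,q4},{q1,q6},{q1,q2,q6},{q1,q3,q4},{q1,q4,q6}}
  U1245: {{q1,q3},{q1,q3,q4}} {{q2,q3,q4}}
  U1345: {{q1,q3},{q1,q3,q4}}
  U2345: {{q1,q3},{q1,q3,q4}}
  U12345: {{q1,q3},{q1,q3,q4}}
C dims 6,16,14,6; δ0: rk 5, SNF 1^5; δ1: rk 9, SNF 1^9; δ2: rk 5, SNF 1^5
Ȟ^0 = (6 − 5) − 0 = 1, so Ȟ^0 ≅ Z
Ȟ^1 = (16 − 9) − 5 = 2, so Ȟ^1 ≅ Z^2
Ȟ^2 = (14 − 5) − 9 = 0, so Ȟ^2 ≅ 0
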